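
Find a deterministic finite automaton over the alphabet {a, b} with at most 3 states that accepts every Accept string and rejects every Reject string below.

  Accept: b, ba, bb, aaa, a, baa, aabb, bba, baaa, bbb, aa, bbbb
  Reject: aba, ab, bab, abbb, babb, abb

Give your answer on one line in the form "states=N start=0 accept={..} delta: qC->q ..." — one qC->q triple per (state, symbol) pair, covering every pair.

states=3 start=0 accept={0,1} delta: 0a->1 0b->0 1a->0 1b->2 2a->2 2b->2

State merging on the prefix tree: take the shortest (then alphabetical) example prefix whose next move is undefined and point that move at state 0, else 1, else 2, ...; a target is out if some Accept/Reject pair would then sit in one state with the same input left (inseparable). If every existing state is out, open a new one.
a: 0a undefined. 0a->0: no, b/ab meet in 0 with "b" left. Open state 1: 0a->1.
b: 0b undefined. 0b->0: ok.
aa: 1a undefined. 1a->0: ok.
ab: 1b undefined. 1b->0: no, b/ab meet in 0. 1b->1: no, b/aba meet in 0. Open state 2: 1b->2.
aba: 2a undefined. 2a->0: no, b/aba meet in 0. 2a->1: no, ba/aba meet in 1. 2a->2: ok.
abb: 2b undefined. 2b->0: no, b/abbb meet in 0. 2b->1: no, ba/babb meet in 1. 2b->2: ok.
All examples now run through 3 states with every (state, symbol) defined. Accept strings end in {0,1}, Reject strings end in {2}; accept={0,1}.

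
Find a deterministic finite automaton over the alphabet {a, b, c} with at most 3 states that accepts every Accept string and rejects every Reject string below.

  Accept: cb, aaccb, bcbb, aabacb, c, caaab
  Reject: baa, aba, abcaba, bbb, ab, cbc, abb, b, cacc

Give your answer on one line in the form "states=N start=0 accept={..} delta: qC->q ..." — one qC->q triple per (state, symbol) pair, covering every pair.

State merging on the prefix tree: take the shortest (then alphabetical) example prefix whose next move is undefined and point that move at state 0, else 1, else 2, ...; a target is out if some Accept/Reject pair would then sit in one state with the same input left (inseparable). If every existing state is out, open a new one.
a: 0a undefined. 0a->0: ok.
b: 0b undefined. 0b->0: ok.
c: 0c undefined. 0c->0: no, cb/baa meet in 0. Open state 1: 0c->1.
ca: 1a undefined. 1a->0: no, caaab/baa meet in 0. 1a->1: ok.
cb: 1b undefined. 1b->0: no, cb/baa meet in 0. 1b->1: no, cb/abcaba meet in 1. Open state 2: 1b->2.
cac: 1c undefined. 1c->0: no, aaccb/baa meet in 0. 1c->1: no, c/cacc meet in 1. 1c->2: ok.
cbc: 2c undefined. 2c->0: ok.
bcbb: 2b undefined. 2b->0: no, aaccb/baa meet in 0. 2b->1: ok.
abcaba: 2a undefined. 2a->0: ok.
All examples now run through 3 states with every (state, symbol) defined. Accept strings end in {1,2}, Reject strings end in {0}; accept={1,2}.

states=3 start=0 accept={1,2} delta: 0a->0 0b->0 0c->1 1a->1 1b->2 1c->2 2a->0 2b->1 2c->0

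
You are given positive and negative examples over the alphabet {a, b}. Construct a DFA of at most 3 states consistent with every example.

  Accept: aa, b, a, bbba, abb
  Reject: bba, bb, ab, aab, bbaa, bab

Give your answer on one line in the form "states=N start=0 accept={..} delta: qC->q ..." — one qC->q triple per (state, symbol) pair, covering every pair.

Grow the machine one transition at a time. Run the examples from 0; the earliest place one falls off (shortest prefix, ties alphabetical) gets sent to the lowest-numbered state that keeps every Accept/Reject pair distinguishable — a pair clashes when both reach the same state with identical unread suffix — and to a fresh state only if none does.
a: 0a undefined. 0a->0: no, b/ab meet in 0 with "b" left. Open state 1: 0a->1.
b: 0b undefined. 0b->0: no, aa/bbaa meet in 1 with "a" left. 0b->1: ok.
aa: 1a undefined. 1a->0: no, b/aab meet in 1. 1a->1: ok.
ab: 1b undefined. 1b->0: no, aa/bba meet in 1. 1b->1: no, aa/bba meet in 1. Open state 2: 1b->2.
abb: 2b undefined. 2b->0: ok.
bba: 2a undefined. 2a->0: no, aa/bbaa meet in 1. 2a->1: no, aa/bba meet in 1. 2a->2: ok.
All examples now run through 3 states with every (state, symbol) defined. Accept strings end in {0,1}, Reject strings end in {2}; accept={0,1}.

states=3 start=0 accept={0,1} delta: 0a->1 0b->1 1a->1 1b->2 2a->2 2b->0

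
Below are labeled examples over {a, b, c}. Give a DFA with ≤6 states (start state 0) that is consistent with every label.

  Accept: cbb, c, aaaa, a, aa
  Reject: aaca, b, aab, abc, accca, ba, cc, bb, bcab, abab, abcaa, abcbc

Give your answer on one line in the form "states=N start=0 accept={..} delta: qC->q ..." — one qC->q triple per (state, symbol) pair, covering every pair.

states=3 start=0 accept={0,2} delta: 0a->0 0b->1 0c->2 1a->1 1b->1 1c->1 2a->1 2b->2 2c->1

Grow the machine one transition at a time. Run the examples from 0; the earliest place one falls off (shortest prefix, ties alphabetical) gets sent to the lowest-numbered state that keeps every Accept/Reject pair distinguishable — a pair clashes when both reach the same state with identical unread suffix — and to a fresh state only if none does.
a: 0a undefined. 0a->0: ok.
b: 0b undefined. 0b->0: no, c/abc meet in 0 with "c" left. Open state 1: 0b->1.
c: 0c undefined. 0c->0: no, cbb/bb meet in 1 with "b" left. 0c->1: no, c/b meet in 1. Open state 2: 0c->2.
ba: 1a undefined. 1a->0: no, aaaa/ba meet in 0. 1a->1: ok.
bb: 1b undefined. 1b->0: no, aaaa/bb meet in 0. 1b->1: ok.
bc: 1c undefined. 1c->0: no, aaaa/abc meet in 0. 1c->1: ok.
cb: 2b undefined. 2b->0: no, cbb/b meet in 1. 2b->1: no, cbb/b meet in 1. 2b->2: ok.
cc: 2c undefined. 2c->0: no, aaaa/cc meet in 0. 2c->1: ok.
aaca: 2a undefined. 2a->0: no, aaaa/aaca meet in 0. 2a->1: ok.
All examples now run through 3 states with every (state, symbol) defined. Accept strings end in {0,2}, Reject strings end in {1}; accept={0,2}.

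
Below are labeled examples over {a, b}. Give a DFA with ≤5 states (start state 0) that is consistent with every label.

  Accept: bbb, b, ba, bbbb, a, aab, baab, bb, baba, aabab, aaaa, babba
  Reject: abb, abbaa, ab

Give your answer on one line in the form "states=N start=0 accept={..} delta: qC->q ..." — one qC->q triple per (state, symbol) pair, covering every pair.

states=4 start=0 accept={0,1} delta: 0a->1 0b->0 1a->2 1b->3 2a->0 2b->1 3a->1 3b->3

Fold the examples into a partial DFA from state 0: repeatedly fix the first undefined (state, symbol) met by the shortest-then-alphabetical prefix, trying targets in increasing order and rejecting any under which an Accept and a Reject string meet in one state with the same remainder; add a state when all current targets are rejected. Accepting states are where Accept strings end.
a: 0a undefined. 0a->0: no, b/ab meet in 0 with "b" left. Open state 1: 0a->1.
b: 0b undefined. 0b->0: ok.
aa: 1a undefined. 1a->0: no, aabab/ab meet in 1 with "b" left. 1a->1: no, aab/ab meet in 1 with "b" left. Open state 2: 1a->2.
ab: 1b undefined. 1b->0: no, bbb/abb meet in 0. 1b->1: no, ba/abb meet in 1. 1b->2: no, aab/abb meet in 2 with "b" left. Open state 3: 1b->3.
aaa: 2a undefined. 2a->0: ok.
aab: 2b undefined. 2b->0: no, aabab/ab meet in 3. 2b->1: ok.
abb: 3b undefined. 3b->0: no, bbb/abb meet in 0. 3b->1: no, bbb/abbaa meet in 0. 3b->2: no, ba/abbaa meet in 1. 3b->3: ok.
abba: 3a undefined. 3a->0: no, ba/abbaa meet in 1. 3a->1: ok.
All examples now run through 4 states with every (state, symbol) defined. Accept strings end in {0,1}, Reject strings end in {2,3}; accept={0,1}.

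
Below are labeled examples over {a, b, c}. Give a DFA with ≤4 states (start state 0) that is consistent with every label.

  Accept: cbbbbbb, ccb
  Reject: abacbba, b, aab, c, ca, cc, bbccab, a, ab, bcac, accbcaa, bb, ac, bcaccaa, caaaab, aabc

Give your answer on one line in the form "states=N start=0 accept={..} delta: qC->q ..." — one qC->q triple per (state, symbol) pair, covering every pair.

states=3 start=0 accept={2} delta: 0a->0 0b->0 0c->1 1a->0 1b->2 1c->1 2a->0 2b->2 2c->0

Grow the machine one transition at a time. Run the examples from 0; the earliest place one falls off (shortest prefix, ties alphabetical) gets sent to the lowest-numbered state that keeps every Accept/Reject pair distinguishable — a pair clashes when both reach the same state with identical unread suffix — and to a fresh state only if none does.
a: 0a undefined. 0a->0: ok.
b: 0b undefined. 0b->0: ok.
c: 0c undefined. 0c->0: no, cbbbbbb/abacbba meet in 0. Open state 1: 0c->1.
ca: 1a undefined. 1a->0: ok.
cb: 1b undefined. 1b->0: no, cbbbbbb/abacbba meet in 0. 1b->1: no, cbbbbbb/c meet in 1. Open state 2: 1b->2.
cc: 1c undefined. 1c->0: no, ccb/b meet in 0. 1c->1: ok.
cbb: 2b undefined. 2b->0: no, cbbbbbb/abacbba meet in 0. 2b->1: no, cbbbbbb/c meet in 1. 2b->2: ok.
accbc: 2c undefined. 2c->0: ok.
abacbba: 2a undefined. 2a->0: ok.
All examples now run through 3 states with every (state, symbol) defined. Accept strings end in {2}, Reject strings end in {0,1}; accept={2}.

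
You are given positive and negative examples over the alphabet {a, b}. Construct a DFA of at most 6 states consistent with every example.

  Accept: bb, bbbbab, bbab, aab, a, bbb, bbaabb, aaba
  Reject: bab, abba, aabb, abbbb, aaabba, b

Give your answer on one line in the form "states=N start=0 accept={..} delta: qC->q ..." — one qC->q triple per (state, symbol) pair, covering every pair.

Grow the machine one transition at a time. Run the examples from 0; the earliest place one falls off (shortest prefix, ties alphabetical) gets sent to the lowest-numbered state that keeps every Accept/Reject pair distinguishable — a pair clashes when both reach the same state with identical unread suffix — and to a fresh state only if none does.
a: 0a undefined. 0a->0: no, bb/aabb meet in 0 with "bb" left. Open state 1: 0a->1.
b: 0b undefined. 0b->0: no, bb/b meet in 0. 0b->1: no, aab/bab meet in 1 with "ab" left. Open state 2: 0b->2.
aa: 1a undefined. 1a->0: no, bb/aabb meet in 2 with "b" left. 1a->1: ok.
ab: 1b undefined. 1b->0: no, bbb/abbbb meet in 2 with "bb" left. 1b->1: no, aab/abba meet in 1. 1b->2: no, bb/aabb meet in 2 with "b" left. Open state 3: 1b->3.
ba: 2a undefined. 2a->0: ok.
bb: 2b undefined. 2b->0: no, bbb/bab meet in 2. 2b->1: no, bbaabb/aabb meet in 3 with "b" left. 2b->2: no, bb/bab meet in 2. 2b->3: no, bbb/aabb meet in 3 with "b" left. Open state 4: 2b->4.
abb: 3b undefined. 3b->0: no, bb/abbbb meet in 4. 3b->1: no, a/abba meet in 1. 3b->2: no, bbb/abbbb meet in 4 with "b" left. 3b->3: no, aab/aabb meet in 3. 3b->4: no, bb/aabb meet in 4. Open state 5: 3b->5.
bba: 4a undefined. 4a->0: no, bbab/bab meet in 2. 4a->1: no, bbaabb/aabb meet in 5. 4a->2: ok.
bbb: 4b undefined. 4b->0: no, bbbbab/bab meet in 2. 4b->1: ok.
aaba: 3a undefined. 3a->0: no, bbbbab/bab meet in 2. 3a->1: ok.
abba: 5a undefined. 5a->0: ok.
abbb: 5b undefined. 5b->0: ok.
All examples now run through 6 states with every (state, symbol) defined. Accept strings end in {1,3,4}, Reject strings end in {0,2,5}; accept={1,3,4}.

states=6 start=0 accept={1,3,4} delta: 0a->1 0b->2 1a->1 1b->3 2a->0 2b->4 3a->1 3b->5 4a->2 4b->1 5a->0 5b->0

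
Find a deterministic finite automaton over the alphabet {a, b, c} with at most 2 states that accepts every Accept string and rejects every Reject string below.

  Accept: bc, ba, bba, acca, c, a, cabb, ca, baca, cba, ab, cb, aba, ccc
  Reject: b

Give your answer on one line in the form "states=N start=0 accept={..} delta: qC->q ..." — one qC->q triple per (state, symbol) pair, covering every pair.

states=2 start=0 accept={1} delta: 0a->1 0b->0 0c->1 1a->1 1b->1 1c->0

Grow the machine one transition at a time. Run the examples from 0; the earliest place one falls off (shortest prefix, ties alphabetical) gets sent to the lowest-numbered state that keeps every Accept/Reject pair distinguishable — a pair clashes when both reach the same state with identical unread suffix — and to a fresh state only if none does.
a: 0a undefined. 0a->0: no, ab/b meet in 0 with "b" left. Open state 1: 0a->1.
b: 0b undefined. 0b->0: ok.
c: 0c undefined. 0c->0: no, bc/b meet in 0. 0c->1: ok.
ab: 1b undefined. 1b->0: no, ab/b meet in 0. 1b->1: ok.
ac: 1c undefined. 1c->0: ok.
ca: 1a undefined. 1a->0: no, acca/b meet in 0. 1a->1: ok.
All examples now run through 2 states with every (state, symbol) defined. Accept strings end in {1}, Reject strings end in {0}; accept={1}.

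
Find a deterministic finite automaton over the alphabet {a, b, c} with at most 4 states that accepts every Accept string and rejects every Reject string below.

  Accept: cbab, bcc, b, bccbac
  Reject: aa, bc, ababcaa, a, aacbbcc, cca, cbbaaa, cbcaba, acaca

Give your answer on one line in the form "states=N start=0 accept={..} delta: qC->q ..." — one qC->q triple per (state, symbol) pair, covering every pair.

states=3 start=0 accept={1} delta: 0a->0 0b->1 0c->0 1a->0 1b->2 1c->2 2a->2 2b->0 2c->1

Grow the machine one transition at a time. Run the examples from 0; the earliest place one falls off (shortest prefix, ties alphabetical) gets sent to the lowest-numbered state that keeps every Accept/Reject pair distinguishable — a pair clashes when both reach the same state with identical unread suffix — and to a fresh state only if none does.
a: 0a undefined. 0a->0: ok.
b: 0b undefined. 0b->0: no, b/aa meet in 0. Open state 1: 0b->1.
c: 0c undefined. 0c->0: ok.
bc: 1c undefined. 1c->0: no, bcc/aa meet in 0. 1c->1: no, bcc/bc meet in 1. Open state 2: 1c->2.
aba: 1a undefined. 1a->0: ok.
bcc: 2c undefined. 2c->0: no, bcc/aa meet in 0. 2c->1: ok.
cbb: 1b undefined. 1b->0: no, bccbac/aa meet in 0. 1b->1: no, cbab/aacbbcc meet in 1. 1b->2: ok.
cbba: 2a undefined. 2a->0: no, bccbac/aa meet in 0. 2a->1: no, cbab/cbcaba meet in 1. 2a->2: ok.
cbcab: 2b undefined. 2b->0: ok.
All examples now run through 3 states with every (state, symbol) defined. Accept strings end in {1}, Reject strings end in {0,2}; accept={1}.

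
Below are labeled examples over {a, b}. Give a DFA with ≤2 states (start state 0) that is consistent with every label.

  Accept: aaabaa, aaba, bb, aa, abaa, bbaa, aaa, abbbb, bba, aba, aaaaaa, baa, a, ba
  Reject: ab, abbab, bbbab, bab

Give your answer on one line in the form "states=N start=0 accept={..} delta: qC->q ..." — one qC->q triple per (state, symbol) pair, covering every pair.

State merging on the prefix tree: take the shortest (then alphabetical) example prefix whose next move is undefined and point that move at state 0, else 1, else 2, ...; a target is out if some Accept/Reject pair would then sit in one state with the same input left (inseparable). If every existing state is out, open a new one.
a: 0a undefined. 0a->0: ok.
b: 0b undefined. 0b->0: no, aaabaa/ab meet in 0. Open state 1: 0b->1.
ba: 1a undefined. 1a->0: ok.
bb: 1b undefined. 1b->0: ok.
All examples now run through 2 states with every (state, symbol) defined. Accept strings end in {0}, Reject strings end in {1}; accept={0}.

states=2 start=0 accept={0} delta: 0a->0 0b->1 1a->0 1b->0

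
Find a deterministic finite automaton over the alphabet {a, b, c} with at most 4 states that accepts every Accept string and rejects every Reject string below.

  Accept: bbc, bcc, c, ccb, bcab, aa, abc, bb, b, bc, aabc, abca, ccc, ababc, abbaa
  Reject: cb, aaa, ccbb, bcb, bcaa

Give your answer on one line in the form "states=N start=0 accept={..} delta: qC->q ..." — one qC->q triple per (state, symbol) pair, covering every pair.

states=4 start=0 accept={0,1,2} delta: 0a->1 0b->0 0c->1 1a->2 1b->3 1c->2 2a->3 2b->1 2c->0 3a->0 3b->0 3c->0

Grow the machine one transition at a time. Run the examples from 0; the earliest place one falls off (shortest prefix, ties alphabetical) gets sent to the lowest-numbered state that keeps every Accept/Reject pair distinguishable — a pair clashes when both reach the same state with identical unread suffix — and to a fresh state only if none does.
a: 0a undefined. 0a->0: no, aa/aaa meet in 0. Open state 1: 0a->1.
b: 0b undefined. 0b->0: ok.
c: 0c undefined. 0c->0: no, bbc/cb meet in 0. 0c->1: ok.
aa: 1a undefined. 1a->0: no, bbc/aaa meet in 1. 1a->1: no, bbc/aaa meet in 1. Open state 2: 1a->2.
ab: 1b undefined. 1b->0: no, bb/cb meet in 0. 1b->1: no, bbc/cb meet in 1. 1b->2: no, aa/cb meet in 2. Open state 3: 1b->3.
cc: 1c undefined. 1c->0: no, bcc/ccbb meet in 0. 1c->1: no, ccb/cb meet in 3. 1c->2: ok.
aaa: 2a undefined. 2a->0: no, bb/aaa meet in 0. 2a->1: no, bbc/aaa meet in 1. 2a->2: no, bcc/aaa meet in 2. 2a->3: ok.
aab: 2b undefined. 2b->0: no, ccb/ccbb meet in 0. 2b->1: ok.
aba: 3a undefined. 3a->0: ok.
abb: 3b undefined. 3b->0: ok.
abc: 3c undefined. 3c->0: ok.
ccc: 2c undefined. 2c->0: ok.
All examples now run through 4 states with every (state, symbol) defined. Accept strings end in {0,1,2}, Reject strings end in {3}; accept={0,1,2}.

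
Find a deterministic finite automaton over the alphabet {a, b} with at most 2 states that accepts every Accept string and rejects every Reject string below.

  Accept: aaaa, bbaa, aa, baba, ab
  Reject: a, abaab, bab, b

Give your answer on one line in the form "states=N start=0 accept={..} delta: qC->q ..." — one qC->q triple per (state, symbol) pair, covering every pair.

State merging on the prefix tree: take the shortest (then alphabetical) example prefix whose next move is undefined and point that move at state 0, else 1, else 2, ...; a target is out if some Accept/Reject pair would then sit in one state with the same input left (inseparable). If every existing state is out, open a new one.
a: 0a undefined. 0a->0: no, aaaa/a meet in 0. Open state 1: 0a->1.
b: 0b undefined. 0b->0: no, ab/bab meet in 1 with "b" left. 0b->1: ok.
aa: 1a undefined. 1a->0: ok.
ab: 1b undefined. 1b->0: ok.
All examples now run through 2 states with every (state, symbol) defined. Accept strings end in {0}, Reject strings end in {1}; accept={0}.

states=2 start=0 accept={0} delta: 0a->1 0b->1 1a->0 1b->0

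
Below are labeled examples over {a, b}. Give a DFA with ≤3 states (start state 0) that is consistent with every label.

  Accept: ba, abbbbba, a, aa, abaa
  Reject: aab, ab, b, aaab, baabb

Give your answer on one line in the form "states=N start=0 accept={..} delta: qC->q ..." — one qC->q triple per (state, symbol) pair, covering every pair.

states=2 start=0 accept={0} delta: 0a->0 0b->1 1a->0 1b->1

State merging on the prefix tree: take the shortest (then alphabetical) example prefix whose next move is undefined and point that move at state 0, else 1, else 2, ...; a target is out if some Accept/Reject pair would then sit in one state with the same input left (inseparable). If every existing state is out, open a new one.
a: 0a undefined. 0a->0: ok.
b: 0b undefined. 0b->0: no, ba/aab meet in 0. Open state 1: 0b->1.
ba: 1a undefined. 1a->0: ok.
abb: 1b undefined. 1b->0: no, ba/baabb meet in 0. 1b->1: ok.
All examples now run through 2 states with every (state, symbol) defined. Accept strings end in {0}, Reject strings end in {1}; accept={0}.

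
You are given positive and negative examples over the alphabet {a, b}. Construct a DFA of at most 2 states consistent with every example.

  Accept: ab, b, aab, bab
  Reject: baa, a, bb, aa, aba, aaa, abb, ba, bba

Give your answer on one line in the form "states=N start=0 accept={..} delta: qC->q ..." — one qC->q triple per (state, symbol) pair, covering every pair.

Fold the examples into a partial DFA from state 0: repeatedly fix the first undefined (state, symbol) met by the shortest-then-alphabetical prefix, trying targets in increasing order and rejecting any under which an Accept and a Reject string meet in one state with the same remainder; add a state when all current targets are rejected. Accepting states are where Accept strings end.
a: 0a undefined. 0a->0: ok.
b: 0b undefined. 0b->0: no, ab/baa meet in 0. Open state 1: 0b->1.
ba: 1a undefined. 1a->0: ok.
bb: 1b undefined. 1b->0: ok.
All examples now run through 2 states with every (state, symbol) defined. Accept strings end in {1}, Reject strings end in {0}; accept={1}.

states=2 start=0 accept={1} delta: 0a->0 0b->1 1a->0 1b->0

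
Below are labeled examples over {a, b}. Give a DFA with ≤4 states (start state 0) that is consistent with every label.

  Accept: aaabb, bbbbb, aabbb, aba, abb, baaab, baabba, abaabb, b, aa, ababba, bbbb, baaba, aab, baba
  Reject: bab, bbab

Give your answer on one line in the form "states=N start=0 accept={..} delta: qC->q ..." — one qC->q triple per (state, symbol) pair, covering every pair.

Fold the examples into a partial DFA from state 0: repeatedly fix the first undefined (state, symbol) met by the shortest-then-alphabetical prefix, trying targets in increasing order and rejecting any under which an Accept and a Reject string meet in one state with the same remainder; add a state when all current targets are rejected. Accepting states are where Accept strings end.
a: 0a undefined. 0a->0: ok.
b: 0b undefined. 0b->0: no, aaabb/bab meet in 0. Open state 1: 0b->1.
ba: 1a undefined. 1a->0: no, baaab/bab meet in 1. 1a->1: no, aaabb/bab meet in 1 with "b" left. Open state 2: 1a->2.
bb: 1b undefined. 1b->0: no, bbbbb/bbab meet in 1. 1b->1: ok.
baa: 2a undefined. 2a->0: ok.
bab: 2b undefined. 2b->0: no, aa/bab meet in 0. 2b->1: no, aaabb/bab meet in 1. 2b->2: no, aba/bab meet in 2. Open state 3: 2b->3.
baba: 3a undefined. 3a->0: ok.
ababb: 3b undefined. 3b->0: ok.
All examples now run through 4 states with every (state, symbol) defined. Accept strings end in {0,1,2}, Reject strings end in {3}; accept={0,1,2}.

states=4 start=0 accept={0,1,2} delta: 0a->0 0b->1 1a->2 1b->1 2a->0 2b->3 3a->0 3b->0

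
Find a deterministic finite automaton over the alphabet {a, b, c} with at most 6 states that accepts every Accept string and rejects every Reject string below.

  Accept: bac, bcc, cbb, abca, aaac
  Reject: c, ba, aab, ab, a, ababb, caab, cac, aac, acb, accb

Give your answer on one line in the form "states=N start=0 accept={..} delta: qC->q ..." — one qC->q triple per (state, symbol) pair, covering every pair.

Grow the machine one transition at a time. Run the examples from 0; the earliest place one falls off (shortest prefix, ties alphabetical) gets sent to the lowest-numbered state that keeps every Accept/Reject pair distinguishable — a pair clashes when both reach the same state with identical unread suffix — and to a fresh state only if none does.
a: 0a undefined. 0a->0: no, aaac/c meet in 0 with "c" left. Open state 1: 0a->1.
b: 0b undefined. 0b->0: ok.
c: 0c undefined. 0c->0: no, bac/cac meet in 1 with "c" left. 0c->1: ok.
aa: 1a undefined. 1a->0: ok.
ab: 1b undefined. 1b->0: no, cbb/aab meet in 0. 1b->1: no, cbb/c meet in 1. Open state 2: 1b->2.
ac: 1c undefined. 1c->0: no, bac/aab meet in 0. 1c->1: no, bac/c meet in 1. 1c->2: no, bac/ab meet in 2. Open state 3: 1c->3.
aba: 2a undefined. 2a->0: ok.
abc: 2c undefined. 2c->0: no, abca/c meet in 1. 2c->1: no, abca/aab meet in 0. 2c->2: no, abca/aab meet in 0. 2c->3: ok.
acb: 3b undefined. 3b->0: ok.
acc: 3c undefined. 3c->0: ok.
cbb: 2b undefined. 2b->0: no, cbb/aab meet in 0. 2b->1: no, cbb/c meet in 1. 2b->2: no, cbb/ab meet in 2. 2b->3: ok.
abca: 3a undefined. 3a->0: no, abca/aab meet in 0. 3a->1: no, abca/c meet in 1. 3a->2: no, abca/ab meet in 2. 3a->3: ok.
All examples now run through 4 states with every (state, symbol) defined. Accept strings end in {3}, Reject strings end in {0,1,2}; accept={3}.

states=4 start=0 accept={3} delta: 0a->1 0b->0 0c->1 1a->0 1b->2 1c->3 2a->0 2b->3 2c->3 3a->3 3b->0 3c->0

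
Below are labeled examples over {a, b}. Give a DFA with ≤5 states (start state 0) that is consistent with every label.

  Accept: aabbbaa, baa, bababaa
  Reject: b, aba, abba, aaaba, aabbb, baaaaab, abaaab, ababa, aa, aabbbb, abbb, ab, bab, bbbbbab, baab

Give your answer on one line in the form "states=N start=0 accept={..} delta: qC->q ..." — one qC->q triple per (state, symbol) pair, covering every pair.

states=4 start=0 accept={3} delta: 0a->0 0b->1 1a->2 1b->0 2a->3 2b->0 3a->0 3b->0

Grow the machine one transition at a time. Run the examples from 0; the earliest place one falls off (shortest prefix, ties alphabetical) gets sent to the lowest-numbered state that keeps every Accept/Reject pair distinguishable — a pair clashes when both reach the same state with identical unread suffix — and to a fresh state only if none does.
a: 0a undefined. 0a->0: ok.
b: 0b undefined. 0b->0: no, aabbbaa/b meet in 0. Open state 1: 0b->1.
ba: 1a undefined. 1a->0: no, baa/aba meet in 0. 1a->1: no, baa/b meet in 1. Open state 2: 1a->2.
bb: 1b undefined. 1b->0: ok.
baa: 2a undefined. 2a->0: no, aabbbaa/abba meet in 0. 2a->1: no, aabbbaa/b meet in 1. 2a->2: no, aabbbaa/aba meet in 2. Open state 3: 2a->3.
bab: 2b undefined. 2b->0: ok.
baaa: 3a undefined. 3a->0: ok.
baab: 3b undefined. 3b->0: ok.
All examples now run through 4 states with every (state, symbol) defined. Accept strings end in {3}, Reject strings end in {0,1,2}; accept={3}.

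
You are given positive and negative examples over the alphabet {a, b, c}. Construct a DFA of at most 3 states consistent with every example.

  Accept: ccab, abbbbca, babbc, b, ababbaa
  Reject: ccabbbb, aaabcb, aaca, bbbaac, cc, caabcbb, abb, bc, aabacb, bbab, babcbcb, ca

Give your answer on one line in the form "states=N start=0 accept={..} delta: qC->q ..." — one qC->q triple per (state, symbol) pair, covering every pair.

states=3 start=0 accept={1} delta: 0a->0 0b->1 0c->0 1a->1 1b->2 1c->2 2a->1 2b->2 2c->1

Fold the examples into a partial DFA from state 0: repeatedly fix the first undefined (state, symbol) met by the shortest-then-alphabetical prefix, trying targets in increasing order and rejecting any under which an Accept and a Reject string meet in one state with the same remainder; add a state when all current targets are rejected. Accepting states are where Accept strings end.
a: 0a undefined. 0a->0: ok.
b: 0b undefined. 0b->0: no, abbbbca/aaca meet in 0 with "ca" left. Open state 1: 0b->1.
c: 0c undefined. 0c->0: ok.
ba: 1a undefined. 1a->0: no, ccab/aabacb meet in 1. 1a->1: ok.
bb: 1b undefined. 1b->0: no, ccab/bbab meet in 1. 1b->1: no, ccab/ccabbbb meet in 1. Open state 2: 1b->2.
bc: 1c undefined. 1c->0: no, ccab/aaabcb meet in 1. 1c->1: no, ccab/bc meet in 1. 1c->2: ok.
bba: 2a undefined. 2a->0: no, ccab/bbab meet in 1. 2a->1: ok.
bbb: 2b undefined. 2b->0: no, ccab/ccabbbb meet in 1. 2b->1: no, ccab/aaabcb meet in 1. 2b->2: ok.
babc: 2c undefined. 2c->0: no, abbbbca/aaca meet in 0. 2c->1: ok.
All examples now run through 3 states with every (state, symbol) defined. Accept strings end in {1}, Reject strings end in {0,2}; accept={1}.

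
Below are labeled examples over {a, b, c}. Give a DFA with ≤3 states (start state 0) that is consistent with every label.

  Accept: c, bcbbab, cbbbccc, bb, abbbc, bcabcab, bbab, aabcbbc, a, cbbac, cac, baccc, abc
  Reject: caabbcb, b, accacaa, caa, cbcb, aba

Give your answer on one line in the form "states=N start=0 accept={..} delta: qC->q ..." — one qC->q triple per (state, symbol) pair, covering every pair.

State merging on the prefix tree: take the shortest (then alphabetical) example prefix whose next move is undefined and point that move at state 0, else 1, else 2, ...; a target is out if some Accept/Reject pair would then sit in one state with the same input left (inseparable). If every existing state is out, open a new one.
a: 0a undefined. 0a->0: ok.
b: 0b undefined. 0b->0: no, bb/b meet in 0. Open state 1: 0b->1.
c: 0c undefined. 0c->0: no, c/accacaa meet in 0. 0c->1: no, c/b meet in 1. Open state 2: 0c->2.
ba: 1a undefined. 1a->0: no, a/aba meet in 0. 1a->1: ok.
bb: 1b undefined. 1b->0: no, bbab/b meet in 1. 1b->1: no, bb/b meet in 1. 1b->2: ok.
bc: 1c undefined. 1c->0: no, bcabcab/b meet in 1. 1c->1: no, baccc/b meet in 1. 1c->2: ok.
ca: 2a undefined. 2a->0: no, bcabcab/b meet in 1. 2a->1: ok.
cb: 2b undefined. 2b->0: no, a/caabbcb meet in 0. 2b->1: ok.
acc: 2c undefined. 2c->0: no, bcabcab/caabbcb meet in 1. 2c->1: no, aabcbbc/caabbcb meet in 1. 2c->2: ok.
All examples now run through 3 states with every (state, symbol) defined. Accept strings end in {0,2}, Reject strings end in {1}; accept={0,2}.

states=3 start=0 accept={0,2} delta: 0a->0 0b->1 0c->2 1a->1 1b->2 1c->2 2a->1 2b->1 2c->2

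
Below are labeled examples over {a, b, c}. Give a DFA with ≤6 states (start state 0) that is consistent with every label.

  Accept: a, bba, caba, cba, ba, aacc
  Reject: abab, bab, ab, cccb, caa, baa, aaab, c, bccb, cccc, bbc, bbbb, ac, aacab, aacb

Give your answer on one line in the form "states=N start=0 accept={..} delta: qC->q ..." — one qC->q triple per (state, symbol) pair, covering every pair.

states=4 start=0 accept={0,2} delta: 0a->0 0b->1 0c->1 1a->2 1b->3 1c->2 2a->1 2b->1 2c->0 3a->0 3b->0 3c->1

State merging on the prefix tree: take the shortest (then alphabetical) example prefix whose next move is undefined and point that move at state 0, else 1, else 2, ...; a target is out if some Accept/Reject pair would then sit in one state with the same input left (inseparable). If every existing state is out, open a new one.
a: 0a undefined. 0a->0: ok.
b: 0b undefined. 0b->0: no, a/abab meet in 0. Open state 1: 0b->1.
c: 0c undefined. 0c->0: no, a/caa meet in 0. 0c->1: ok.
ba: 1a undefined. 1a->0: no, a/caa meet in 0. 1a->1: no, ba/ab meet in 1. Open state 2: 1a->2.
bb: 1b undefined. 1b->0: no, a/bbbb meet in 0. 1b->1: no, aacc/bbc meet in 1 with "c" left. 1b->2: no, bba/caa meet in 2 with "a" left. Open state 3: 1b->3.
bc: 1c undefined. 1c->0: no, a/cccc meet in 0. 1c->1: no, aacc/ab meet in 1. 1c->2: ok.
baa: 2a undefined. 2a->0: no, a/caa meet in 0. 2a->1: ok.
bab: 2b undefined. 2b->0: no, a/abab meet in 0. 2b->1: ok.
bba: 3a undefined. 3a->0: ok.
bbb: 3b undefined. 3b->0: ok.
bbc: 3c undefined. 3c->0: no, a/bbc meet in 0. 3c->1: ok.
bcc: 2c undefined. 2c->0: ok.
All examples now run through 4 states with every (state, symbol) defined. Accept strings end in {0,2}, Reject strings end in {1,3}; accept={0,2}.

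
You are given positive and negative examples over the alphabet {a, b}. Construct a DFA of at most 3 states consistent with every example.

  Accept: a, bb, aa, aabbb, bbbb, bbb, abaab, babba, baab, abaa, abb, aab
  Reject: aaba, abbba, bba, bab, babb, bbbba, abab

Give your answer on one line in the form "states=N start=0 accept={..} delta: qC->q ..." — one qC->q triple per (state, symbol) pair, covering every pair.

Grow the machine one transition at a time. Run the examples from 0; the earliest place one falls off (shortest prefix, ties alphabetical) gets sent to the lowest-numbered state that keeps every Accept/Reject pair distinguishable — a pair clashes when both reach the same state with identical unread suffix — and to a fresh state only if none does.
a: 0a undefined. 0a->0: ok.
b: 0b undefined. 0b->0: no, a/aaba meet in 0. Open state 1: 0b->1.
ba: 1a undefined. 1a->0: no, a/aaba meet in 0. 1a->1: no, bb/bab meet in 1 with "b" left. Open state 2: 1a->2.
bb: 1b undefined. 1b->0: no, a/bba meet in 0. 1b->1: ok.
baa: 2a undefined. 2a->0: ok.
bab: 2b undefined. 2b->0: no, a/bab meet in 0. 2b->1: no, bb/bab meet in 1. 2b->2: ok.
All examples now run through 3 states with every (state, symbol) defined. Accept strings end in {0,1}, Reject strings end in {2}; accept={0,1}.

states=3 start=0 accept={0,1} delta: 0a->0 0b->1 1a->2 1b->1 2a->0 2b->2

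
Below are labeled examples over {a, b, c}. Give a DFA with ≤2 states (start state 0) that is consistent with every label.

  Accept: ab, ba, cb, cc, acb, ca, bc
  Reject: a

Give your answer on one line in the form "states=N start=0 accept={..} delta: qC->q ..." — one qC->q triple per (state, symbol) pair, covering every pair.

Fold the examples into a partial DFA from state 0: repeatedly fix the first undefined (state, symbol) met by the shortest-then-alphabetical prefix, trying targets in increasing order and rejecting any under which an Accept and a Reject string meet in one state with the same remainder; add a state when all current targets are rejected. Accepting states are where Accept strings end.
a: 0a undefined. 0a->0: ok.
b: 0b undefined. 0b->0: no, ab/a meet in 0. Open state 1: 0b->1.
c: 0c undefined. 0c->0: no, cc/a meet in 0. 0c->1: ok.
ba: 1a undefined. 1a->0: no, ba/a meet in 0. 1a->1: ok.
bc: 1c undefined. 1c->0: no, cc/a meet in 0. 1c->1: ok.
cb: 1b undefined. 1b->0: no, cb/a meet in 0. 1b->1: ok.
All examples now run through 2 states with every (state, symbol) defined. Accept strings end in {1}, Reject strings end in {0}; accept={1}.

states=2 start=0 accept={1} delta: 0a->0 0b->1 0c->1 1a->1 1b->1 1c->1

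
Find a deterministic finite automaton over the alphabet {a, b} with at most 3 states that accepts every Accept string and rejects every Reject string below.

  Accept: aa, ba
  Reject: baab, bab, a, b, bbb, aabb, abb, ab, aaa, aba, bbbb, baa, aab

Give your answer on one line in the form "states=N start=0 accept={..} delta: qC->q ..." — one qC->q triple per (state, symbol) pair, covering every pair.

State merging on the prefix tree: take the shortest (then alphabetical) example prefix whose next move is undefined and point that move at state 0, else 1, else 2, ...; a target is out if some Accept/Reject pair would then sit in one state with the same input left (inseparable). If every existing state is out, open a new one.
a: 0a undefined. 0a->0: no, aa/a meet in 0. Open state 1: 0a->1.
b: 0b undefined. 0b->0: no, aa/baa meet in 1 with "a" left. 0b->1: ok.
aa: 1a undefined. 1a->0: ok.
ab: 1b undefined. 1b->0: no, aa/baab meet in 0. 1b->1: no, aa/aba meet in 0. Open state 2: 1b->2.
aba: 2a undefined. 2a->0: no, aa/aba meet in 0. 2a->1: ok.
abb: 2b undefined. 2b->0: no, aa/bbb meet in 0. 2b->1: ok.
All examples now run through 3 states with every (state, symbol) defined. Accept strings end in {0}, Reject strings end in {1,2}; accept={0}.

states=3 start=0 accept={0} delta: 0a->1 0b->1 1a->0 1b->2 2a->1 2b->1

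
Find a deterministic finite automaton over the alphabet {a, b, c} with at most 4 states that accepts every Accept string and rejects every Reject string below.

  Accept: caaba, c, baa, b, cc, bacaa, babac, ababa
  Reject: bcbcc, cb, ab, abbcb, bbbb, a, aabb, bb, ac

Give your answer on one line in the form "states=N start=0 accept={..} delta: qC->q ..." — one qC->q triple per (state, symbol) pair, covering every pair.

states=3 start=0 accept={0,2} delta: 0a->1 0b->2 0c->2 1a->0 1b->1 1c->1 2a->2 2b->1 2c->2

Grow the machine one transition at a time. Run the examples from 0; the earliest place one falls off (shortest prefix, ties alphabetical) gets sent to the lowest-numbered state that keeps every Accept/Reject pair distinguishable — a pair clashes when both reach the same state with identical unread suffix — and to a fresh state only if none does.
a: 0a undefined. 0a->0: no, c/ac meet in 0 with "c" left. Open state 1: 0a->1.
b: 0b undefined. 0b->0: no, b/bbbb meet in 0. 0b->1: no, b/a meet in 1. Open state 2: 0b->2.
c: 0c undefined. 0c->0: no, b/cb meet in 2. 0c->1: no, c/a meet in 1. 0c->2: ok.
aa: 1a undefined. 1a->0: ok.
ab: 1b undefined. 1b->0: no, ababa/a meet in 1. 1b->1: ok.
ac: 1c undefined. 1c->0: no, c/abbcb meet in 2. 1c->1: ok.
ba: 2a undefined. 2a->0: no, baa/ab meet in 1. 2a->1: no, caaba/ab meet in 1. 2a->2: ok.
bb: 2b undefined. 2b->0: no, caaba/ab meet in 1. 2b->1: ok.
bc: 2c undefined. 2c->0: no, c/bcbcc meet in 2. 2c->1: no, cc/bcbcc meet in 1. 2c->2: ok.
All examples now run through 3 states with every (state, symbol) defined. Accept strings end in {0,2}, Reject strings end in {1}; accept={0,2}.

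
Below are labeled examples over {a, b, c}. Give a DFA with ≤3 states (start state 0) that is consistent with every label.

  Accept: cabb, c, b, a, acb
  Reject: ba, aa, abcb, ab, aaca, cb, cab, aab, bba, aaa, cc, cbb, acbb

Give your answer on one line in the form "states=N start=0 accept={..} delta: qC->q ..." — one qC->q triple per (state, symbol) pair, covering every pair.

State merging on the prefix tree: take the shortest (then alphabetical) example prefix whose next move is undefined and point that move at state 0, else 1, else 2, ...; a target is out if some Accept/Reject pair would then sit in one state with the same input left (inseparable). If every existing state is out, open a new one.
a: 0a undefined. 0a->0: no, b/ab meet in 0 with "b" left. Open state 1: 0a->1.
b: 0b undefined. 0b->0: no, a/ba meet in 1. 0b->1: ok.
c: 0c undefined. 0c->0: no, c/cc meet in 0. 0c->1: ok.
aa: 1a undefined. 1a->0: no, cabb/ab meet in 1 with "b" left. 1a->1: no, cabb/cbb meet in 1 with "bb" left. Open state 2: 1a->2.
ab: 1b undefined. 1b->0: no, c/bba meet in 1. 1b->1: no, c/ab meet in 1. 1b->2: ok.
ac: 1c undefined. 1c->0: ok.
aaa: 2a undefined. 2a->0: ok.
aab: 2b undefined. 2b->0: ok.
aac: 2c undefined. 2c->0: no, cabb/abcb meet in 1. 2c->1: ok.
All examples now run through 3 states with every (state, symbol) defined. Accept strings end in {1}, Reject strings end in {0,2}; accept={1}.

states=3 start=0 accept={1} delta: 0a->1 0b->1 0c->1 1a->2 1b->2 1c->0 2a->0 2b->0 2c->1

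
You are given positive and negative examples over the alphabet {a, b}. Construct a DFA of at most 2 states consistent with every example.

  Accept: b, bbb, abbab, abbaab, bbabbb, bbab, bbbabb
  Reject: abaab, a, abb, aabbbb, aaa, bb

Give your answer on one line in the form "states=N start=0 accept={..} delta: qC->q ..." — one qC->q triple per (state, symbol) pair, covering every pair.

states=2 start=0 accept={1} delta: 0a->0 0b->1 1a->1 1b->0

Grow the machine one transition at a time. Run the examples from 0; the earliest place one falls off (shortest prefix, ties alphabetical) gets sent to the lowest-numbered state that keeps every Accept/Reject pair distinguishable — a pair clashes when both reach the same state with identical unread suffix — and to a fresh state only if none does.
a: 0a undefined. 0a->0: ok.
b: 0b undefined. 0b->0: no, b/abaab meet in 0. Open state 1: 0b->1.
bb: 1b undefined. 1b->0: ok.
aba: 1a undefined. 1a->0: no, b/abaab meet in 1. 1a->1: ok.
All examples now run through 2 states with every (state, symbol) defined. Accept strings end in {1}, Reject strings end in {0}; accept={1}.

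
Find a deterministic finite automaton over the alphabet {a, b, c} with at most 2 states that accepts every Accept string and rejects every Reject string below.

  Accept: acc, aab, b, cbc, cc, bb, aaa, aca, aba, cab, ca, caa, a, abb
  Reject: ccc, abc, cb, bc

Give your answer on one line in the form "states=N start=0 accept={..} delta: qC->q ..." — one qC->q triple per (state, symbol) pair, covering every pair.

states=2 start=0 accept={0} delta: 0a->0 0b->0 0c->1 1a->0 1b->1 1c->0

Grow the machine one transition at a time. Run the examples from 0; the earliest place one falls off (shortest prefix, ties alphabetical) gets sent to the lowest-numbered state that keeps every Accept/Reject pair distinguishable — a pair clashes when both reach the same state with identical unread suffix — and to a fresh state only if none does.
a: 0a undefined. 0a->0: ok.
b: 0b undefined. 0b->0: ok.
c: 0c undefined. 0c->0: no, acc/ccc meet in 0. Open state 1: 0c->1.
ca: 1a undefined. 1a->0: ok.
cb: 1b undefined. 1b->0: no, aab/cb meet in 0. 1b->1: ok.
cc: 1c undefined. 1c->0: ok.
All examples now run through 2 states with every (state, symbol) defined. Accept strings end in {0}, Reject strings end in {1}; accept={0}.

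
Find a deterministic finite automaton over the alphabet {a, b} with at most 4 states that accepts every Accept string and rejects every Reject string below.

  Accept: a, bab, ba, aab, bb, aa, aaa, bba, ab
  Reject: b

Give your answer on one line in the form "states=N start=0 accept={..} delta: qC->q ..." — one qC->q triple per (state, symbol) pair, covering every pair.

Grow the machine one transition at a time. Run the examples from 0; the earliest place one falls off (shortest prefix, ties alphabetical) gets sent to the lowest-numbered state that keeps every Accept/Reject pair distinguishable — a pair clashes when both reach the same state with identical unread suffix — and to a fresh state only if none does.
a: 0a undefined. 0a->0: no, aab/b meet in 0 with "b" left. Open state 1: 0a->1.
b: 0b undefined. 0b->0: no, bb/b meet in 0. 0b->1: no, a/b meet in 1. Open state 2: 0b->2.
aa: 1a undefined. 1a->0: no, aab/b meet in 2. 1a->1: ok.
ab: 1b undefined. 1b->0: ok.
ba: 2a undefined. 2a->0: no, bab/b meet in 2. 2a->1: ok.
bb: 2b undefined. 2b->0: ok.
All examples now run through 3 states with every (state, symbol) defined. Accept strings end in {0,1}, Reject strings end in {2}; accept={0,1}.

states=3 start=0 accept={0,1} delta: 0a->1 0b->2 1a->1 1b->0 2a->1 2b->0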